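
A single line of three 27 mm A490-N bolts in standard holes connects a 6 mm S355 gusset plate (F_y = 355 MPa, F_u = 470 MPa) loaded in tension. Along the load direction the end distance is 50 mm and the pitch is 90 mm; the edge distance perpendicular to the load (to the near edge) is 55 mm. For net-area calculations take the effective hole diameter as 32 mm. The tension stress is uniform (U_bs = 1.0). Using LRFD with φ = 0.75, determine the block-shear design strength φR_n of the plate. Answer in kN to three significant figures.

Shear plane L_v = 50 + 2·90 = 230 mm; A_gv = 230 × 6 = 1380 mm².
A_nv = (230 − 2.5·32) × 6 = 900 mm².
A_nt = (55 − 0.5·32) × 6 = 234 mm².
0.6 F_u A_nv = 253.8 kN; 0.6 F_y A_gv = 293.9 kN → shear rupture governs the shear term.
R_n = 253.8 + 1.0 × 470 × 234 / 1000 = 363.8 kN.
Design strength φR_n = 0.75 × 363.8 = 273 kN.

273 kN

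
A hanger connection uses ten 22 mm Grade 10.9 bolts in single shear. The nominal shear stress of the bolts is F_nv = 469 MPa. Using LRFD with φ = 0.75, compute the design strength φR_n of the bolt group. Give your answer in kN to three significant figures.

A_b = π × 22² / 4 = 380.1 mm².
R_n = F_nv · A_b · n · n_s = 469 × 380.1 × 10 × 1 / 1000 = 1783 kN.
Design strength φR_n = 0.75 × 1783 = 1340 kN.

1340 kN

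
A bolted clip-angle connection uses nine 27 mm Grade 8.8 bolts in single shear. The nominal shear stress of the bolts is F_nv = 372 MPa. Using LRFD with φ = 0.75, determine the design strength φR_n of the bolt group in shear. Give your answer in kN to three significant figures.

A_b = π × 27² / 4 = 572.6 mm².
R_n = F_nv · A_b · n · n_s = 372 × 572.6 × 9 × 1 / 1000 = 1917 kN.
Design strength φR_n = 0.75 × 1917 = 1440 kN.

1440 kN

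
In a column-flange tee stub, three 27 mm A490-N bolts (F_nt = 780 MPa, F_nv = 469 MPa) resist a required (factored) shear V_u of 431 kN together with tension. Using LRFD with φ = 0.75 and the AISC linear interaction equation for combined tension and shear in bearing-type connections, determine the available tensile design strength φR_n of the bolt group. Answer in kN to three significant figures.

A_b = π·27²/4 = 572.6 mm²; f_rv = 431 × 1000 / (3 × 572.6) = 250.9 MPa.
F'_nt = 1.3 F_nt − (F_nt / φF_nv) f_rv = 1.3·780 − (780/(0.75·469))·250.9 = 457.6 MPa, capped at F_nt → F'_nt = 457.6 MPa.
R_n = F'_nt · A_b · n = 457.6 × 572.6 × 3 / 1000 = 786 kN.
Design strength φR_n = 0.75 × 786 = 589 kN.

589 kN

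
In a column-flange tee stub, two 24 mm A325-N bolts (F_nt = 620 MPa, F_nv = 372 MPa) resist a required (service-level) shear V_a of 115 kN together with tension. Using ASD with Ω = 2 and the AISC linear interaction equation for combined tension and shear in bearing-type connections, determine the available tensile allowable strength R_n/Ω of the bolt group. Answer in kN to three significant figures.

173 kN

A_b = π·24²/4 = 452.4 mm²; f_rv = 115 × 1000 / (2 × 452.4) = 127.1 MPa.
F'_nt = 1.3 F_nt − (Ω F_nt / F_nv) f_rv = 1.3·620 − (2·620/372)·127.1 = 382.3 MPa, capped at F_nt → F'_nt = 382.3 MPa.
R_n = F'_nt · A_b · n = 382.3 × 452.4 × 2 / 1000 = 345.9 kN.
Allowable strength R_n/Ω = 345.9 / 2 = 173 kN.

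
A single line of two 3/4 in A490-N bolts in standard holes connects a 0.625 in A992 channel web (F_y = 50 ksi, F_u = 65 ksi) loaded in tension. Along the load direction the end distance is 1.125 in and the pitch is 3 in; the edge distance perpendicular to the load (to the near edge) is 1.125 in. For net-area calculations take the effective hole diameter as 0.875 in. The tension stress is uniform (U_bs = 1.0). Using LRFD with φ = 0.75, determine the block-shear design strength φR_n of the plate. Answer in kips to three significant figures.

Shear plane L_v = 1.125 + 1·3 = 4.125 in; A_gv = 4.125 × 0.625 = 2.578 in².
A_nv = (4.125 − 1.5·0.875) × 0.625 = 1.758 in².
A_nt = (1.125 − 0.5·0.875) × 0.625 = 0.4297 in².
0.6 F_u A_nv = 68.55 kips; 0.6 F_y A_gv = 77.34 kips → shear rupture governs the shear term.
R_n = 68.55 + 1.0 × 65 × 0.4297 = 96.48 kips.
Design strength φR_n = 0.75 × 96.48 = 72.4 kips.

72.4 kips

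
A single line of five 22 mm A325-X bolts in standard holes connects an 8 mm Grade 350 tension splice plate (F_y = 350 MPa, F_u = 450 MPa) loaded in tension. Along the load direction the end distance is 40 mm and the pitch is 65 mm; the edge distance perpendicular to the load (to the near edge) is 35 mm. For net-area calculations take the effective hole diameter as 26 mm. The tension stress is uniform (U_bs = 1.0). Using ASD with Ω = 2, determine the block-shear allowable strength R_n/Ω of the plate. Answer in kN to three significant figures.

237 kN

Shear plane L_v = 40 + 4·65 = 300 mm; A_gv = 300 × 8 = 2400 mm².
A_nv = (300 − 4.5·26) × 8 = 1464 mm².
A_nt = (35 − 0.5·26) × 8 = 176 mm².
0.6 F_u A_nv = 395.3 kN; 0.6 F_y A_gv = 504 kN → shear rupture governs the shear term.
R_n = 395.3 + 1.0 × 450 × 176 / 1000 = 474.5 kN.
Allowable strength R_n/Ω = 474.5 / 2 = 237 kN.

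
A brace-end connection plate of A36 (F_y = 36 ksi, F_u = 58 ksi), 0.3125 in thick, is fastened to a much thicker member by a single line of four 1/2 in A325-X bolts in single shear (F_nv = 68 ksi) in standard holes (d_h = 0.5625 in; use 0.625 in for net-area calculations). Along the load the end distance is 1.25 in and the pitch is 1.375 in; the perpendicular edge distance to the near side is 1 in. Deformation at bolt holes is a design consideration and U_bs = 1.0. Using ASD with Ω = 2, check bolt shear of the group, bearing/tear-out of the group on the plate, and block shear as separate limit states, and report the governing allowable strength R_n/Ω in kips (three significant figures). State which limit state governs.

Bolt shear: A_b = π·0.5²/4 = 0.1963 in²; R_n = 68 × 0.1963 × 4 × 1 = 53.41 kips → 53.41 / 2 = 26.7 kips.
Bearing: edge l_c = 0.9688, r_n = 21.07 kips; interior l_c = 0.8125, r_n = 17.67 kips; R_n = 21.07 + 3·17.67 = 74.09 kips → 37 kips.
Block shear: A_gv = 1.68, A_nv = 0.9961, A_nt = 0.2148 in²; R_n = min(0.6F_uA_nv, 0.6F_yA_gv) + U_bs·F_u·A_nt = 47.12 kips → 23.6 kips.
Block shear governs: 23.6 kips.

23.6 kips (block shear governs)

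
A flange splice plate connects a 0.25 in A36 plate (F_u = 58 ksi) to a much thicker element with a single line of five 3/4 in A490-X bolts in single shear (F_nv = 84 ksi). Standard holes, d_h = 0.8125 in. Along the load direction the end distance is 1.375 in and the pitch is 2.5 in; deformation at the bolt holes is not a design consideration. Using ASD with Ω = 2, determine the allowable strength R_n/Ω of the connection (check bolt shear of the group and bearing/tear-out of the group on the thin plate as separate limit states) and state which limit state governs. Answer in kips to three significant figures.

Bolt shear: A_b = π·0.75²/4 = 0.4418 in²; R_n = 84 × 0.4418 × 5 × 1 = 185.6 kips → 185.6 / 2 = 92.8 kips.
Bearing (1.5 l_c t F_u ≤ 3.0 d t F_u): upper limit = 3.0·0.75·0.25·58 = 32.62 kips.
  Edge l_c = 1.375 − 0.8125/2 = 0.9688 → r_n = 21.07 kips; interior l_c = 2.5 − 0.8125 = 1.688 → r_n = 32.62 kips.
  R_n,bearing = 1·21.07 + 4·32.62 = 151.6 kips → 151.6 / 2 = 75.8 kips.
Bearing governs: 75.8 kips.

75.8 kips (bearing governs)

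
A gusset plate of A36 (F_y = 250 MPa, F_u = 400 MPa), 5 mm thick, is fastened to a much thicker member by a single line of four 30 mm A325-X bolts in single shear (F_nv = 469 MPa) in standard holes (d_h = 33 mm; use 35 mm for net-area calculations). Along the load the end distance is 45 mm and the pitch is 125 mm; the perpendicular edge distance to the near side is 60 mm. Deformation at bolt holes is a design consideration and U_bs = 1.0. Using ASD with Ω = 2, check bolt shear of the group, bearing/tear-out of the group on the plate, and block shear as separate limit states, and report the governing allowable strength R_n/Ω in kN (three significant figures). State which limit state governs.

200 kN (block shear governs)

Bolt shear: A_b = π·30²/4 = 706.9 mm²; R_n = 469 × 706.9 × 4 × 1 / 1000 = 1326 kN → 1326 / 2 = 663 kN.
Bearing: edge l_c = 28.5, r_n = 68.4 kN; interior l_c = 92, r_n = 144 kN; R_n = 68.4 + 3·144 = 500.4 kN → 250 kN.
Block shear: A_gv = 2100, A_nv = 1488, A_nt = 212.5 mm²; R_n = min(0.6F_uA_nv, 0.6F_yA_gv) + U_bs·F_u·A_nt = 400 kN → 200 kN.
Block shear governs: 200 kN.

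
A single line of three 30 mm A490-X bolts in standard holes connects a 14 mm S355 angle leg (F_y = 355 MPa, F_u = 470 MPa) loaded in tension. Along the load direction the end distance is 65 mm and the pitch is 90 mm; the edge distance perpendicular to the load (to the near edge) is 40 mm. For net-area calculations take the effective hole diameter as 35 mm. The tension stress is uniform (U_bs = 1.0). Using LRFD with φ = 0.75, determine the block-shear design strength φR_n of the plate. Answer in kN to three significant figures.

Shear plane L_v = 65 + 2·90 = 245 mm; A_gv = 245 × 14 = 3430 mm².
A_nv = (245 − 2.5·35) × 14 = 2205 mm².
A_nt = (40 − 0.5·35) × 14 = 315 mm².
0.6 F_u A_nv = 621.8 kN; 0.6 F_y A_gv = 730.6 kN → shear rupture governs the shear term.
R_n = 621.8 + 1.0 × 470 × 315 / 1000 = 769.9 kN.
Design strength φR_n = 0.75 × 769.9 = 577 kN.

577 kN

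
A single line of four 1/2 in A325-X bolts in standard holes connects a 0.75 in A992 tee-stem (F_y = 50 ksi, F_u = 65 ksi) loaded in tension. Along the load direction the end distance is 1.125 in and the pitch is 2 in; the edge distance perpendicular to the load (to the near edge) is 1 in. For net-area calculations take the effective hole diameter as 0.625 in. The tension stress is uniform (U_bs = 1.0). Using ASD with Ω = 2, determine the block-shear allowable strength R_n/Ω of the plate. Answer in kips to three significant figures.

Shear plane L_v = 1.125 + 3·2 = 7.125 in; A_gv = 7.125 × 0.75 = 5.344 in².
A_nv = (7.125 − 3.5·0.625) × 0.75 = 3.703 in².
A_nt = (1 − 0.5·0.625) × 0.75 = 0.5156 in².
0.6 F_u A_nv = 144.4 kips; 0.6 F_y A_gv = 160.3 kips → shear rupture governs the shear term.
R_n = 144.4 + 1.0 × 65 × 0.5156 = 177.9 kips.
Allowable strength R_n/Ω = 177.9 / 2 = 89 kips.

89 kips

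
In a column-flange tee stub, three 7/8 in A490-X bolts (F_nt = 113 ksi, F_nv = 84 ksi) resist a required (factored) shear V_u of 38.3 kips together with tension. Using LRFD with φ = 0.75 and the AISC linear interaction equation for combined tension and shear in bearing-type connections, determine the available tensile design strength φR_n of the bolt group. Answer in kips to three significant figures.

A_b = π·0.875²/4 = 0.6013 in²; f_rv = 38.3 / (3 × 0.6013) = 21.23 ksi.
F'_nt = 1.3 F_nt − (F_nt / φF_nv) f_rv = 1.3·113 − (113/(0.75·84))·21.23 = 108.8 ksi, capped at F_nt → F'_nt = 108.8 ksi.
R_n = F'_nt · A_b · n = 108.8 × 0.6013 × 3 = 196.3 kips.
Design strength φR_n = 0.75 × 196.3 = 147 kips.

147 kips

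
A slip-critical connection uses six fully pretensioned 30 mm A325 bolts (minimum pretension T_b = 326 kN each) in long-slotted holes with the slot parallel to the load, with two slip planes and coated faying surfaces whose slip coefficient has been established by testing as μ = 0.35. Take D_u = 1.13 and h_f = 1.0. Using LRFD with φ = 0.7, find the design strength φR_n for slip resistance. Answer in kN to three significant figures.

1080 kN

R_n = μ · D_u · h_f · T_b · n_s · n_b = 0.35 × 1.13 × 1.0 × 326 × 2 × 6 = 1547 kN.
Design strength φR_n = 0.7 × 1547 = 1080 kN.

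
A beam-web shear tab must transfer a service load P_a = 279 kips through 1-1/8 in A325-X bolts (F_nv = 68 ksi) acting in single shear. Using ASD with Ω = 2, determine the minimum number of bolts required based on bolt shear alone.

9 bolts

A_b = π·1.125²/4 = 0.994 in².
Per-bolt allowable strength R_n/Ω = 68 × 0.994 × 1 / 2 = 33.8 kips.
n ≥ 279 / 33.8 = 8.255 → use 9 bolts.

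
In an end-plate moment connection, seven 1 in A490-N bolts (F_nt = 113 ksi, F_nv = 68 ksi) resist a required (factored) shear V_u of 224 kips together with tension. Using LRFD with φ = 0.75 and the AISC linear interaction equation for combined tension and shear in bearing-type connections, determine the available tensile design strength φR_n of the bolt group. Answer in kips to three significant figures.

233 kips

A_b = π·1²/4 = 0.7854 in²; f_rv = 224 / (7 × 0.7854) = 40.74 ksi.
F'_nt = 1.3 F_nt − (F_nt / φF_nv) f_rv = 1.3·113 − (113/(0.75·68))·40.74 = 56.62 ksi, capped at F_nt → F'_nt = 56.62 ksi.
R_n = F'_nt · A_b · n = 56.62 × 0.7854 × 7 = 311.3 kips.
Design strength φR_n = 0.75 × 311.3 = 233 kips.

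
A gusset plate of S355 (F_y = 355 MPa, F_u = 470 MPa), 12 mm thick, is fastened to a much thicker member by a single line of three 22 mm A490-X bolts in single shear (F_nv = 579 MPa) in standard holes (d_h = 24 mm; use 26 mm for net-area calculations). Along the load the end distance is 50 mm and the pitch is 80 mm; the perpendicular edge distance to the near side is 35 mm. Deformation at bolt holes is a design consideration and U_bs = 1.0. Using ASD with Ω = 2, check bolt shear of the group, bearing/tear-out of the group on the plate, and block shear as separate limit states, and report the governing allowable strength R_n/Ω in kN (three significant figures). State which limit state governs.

307 kN (block shear governs)

Bolt shear: A_b = π·22²/4 = 380.1 mm²; R_n = 579 × 380.1 × 3 × 1 / 1000 = 660.3 kN → 660.3 / 2 = 330 kN.
Bearing: edge l_c = 38, r_n = 257.2 kN; interior l_c = 56, r_n = 297.8 kN; R_n = 257.2 + 2·297.8 = 852.8 kN → 426 kN.
Block shear: A_gv = 2520, A_nv = 1740, A_nt = 264 mm²; R_n = min(0.6F_uA_nv, 0.6F_yA_gv) + U_bs·F_u·A_nt = 614.8 kN → 307 kN.
Block shear governs: 307 kN.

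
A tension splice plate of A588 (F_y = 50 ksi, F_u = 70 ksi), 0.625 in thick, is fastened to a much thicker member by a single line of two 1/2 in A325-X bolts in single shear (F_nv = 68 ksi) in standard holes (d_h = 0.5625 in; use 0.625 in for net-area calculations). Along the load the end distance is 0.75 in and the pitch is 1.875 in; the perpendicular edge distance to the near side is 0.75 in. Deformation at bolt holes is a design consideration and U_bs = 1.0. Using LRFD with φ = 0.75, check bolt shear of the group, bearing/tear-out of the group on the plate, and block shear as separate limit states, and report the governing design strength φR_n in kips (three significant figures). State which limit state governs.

Bolt shear: A_b = π·0.5²/4 = 0.1963 in²; R_n = 68 × 0.1963 × 2 × 1 = 26.7 kips → 0.75 × 26.7 = 20 kips.
Bearing: edge l_c = 0.4688, r_n = 24.61 kips; interior l_c = 1.312, r_n = 52.5 kips; R_n = 24.61 + 1·52.5 = 77.11 kips → 57.8 kips.
Block shear: A_gv = 1.641, A_nv = 1.055, A_nt = 0.2734 in²; R_n = min(0.6F_uA_nv, 0.6F_yA_gv) + U_bs·F_u·A_nt = 63.44 kips → 47.6 kips.
Bolt shear governs: 20 kips.

20 kips (bolt shear governs)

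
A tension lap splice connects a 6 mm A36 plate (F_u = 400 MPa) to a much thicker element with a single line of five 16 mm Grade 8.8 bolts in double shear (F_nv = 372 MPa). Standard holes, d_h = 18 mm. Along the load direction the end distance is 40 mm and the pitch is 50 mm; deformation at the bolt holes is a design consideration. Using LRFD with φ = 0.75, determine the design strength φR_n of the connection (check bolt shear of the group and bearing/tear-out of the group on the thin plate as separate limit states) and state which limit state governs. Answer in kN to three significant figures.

Bolt shear: A_b = π·16²/4 = 201.1 mm²; R_n = 372 × 201.1 × 5 × 2 / 1000 = 748 kN → 0.75 × 748 = 561 kN.
Bearing (1.2 l_c t F_u ≤ 2.4 d t F_u): upper limit = 2.4·16·6·400 / 1000 = 92.16 kN.
  Edge l_c = 40 − 18/2 = 31 → r_n = 89.28 kN; interior l_c = 50 − 18 = 32 → r_n = 92.16 kN.
  R_n,bearing = 1·89.28 + 4·92.16 = 457.9 kN → 0.75 × 457.9 = 343 kN.
Bearing governs: 343 kN.

343 kN (bearing governs)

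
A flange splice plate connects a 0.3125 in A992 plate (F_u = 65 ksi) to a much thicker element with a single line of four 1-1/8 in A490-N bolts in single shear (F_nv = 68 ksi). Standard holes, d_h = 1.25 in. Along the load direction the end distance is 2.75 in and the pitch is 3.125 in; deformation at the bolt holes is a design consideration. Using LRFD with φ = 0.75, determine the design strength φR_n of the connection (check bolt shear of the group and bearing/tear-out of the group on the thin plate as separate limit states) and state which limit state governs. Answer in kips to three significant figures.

142 kips (bearing governs)

Bolt shear: A_b = π·1.125²/4 = 0.994 in²; R_n = 68 × 0.994 × 4 × 1 = 270.4 kips → 0.75 × 270.4 = 203 kips.
Bearing (1.2 l_c t F_u ≤ 2.4 d t F_u): upper limit = 2.4·1.125·0.3125·65 = 54.84 kips.
  Edge l_c = 2.75 − 1.25/2 = 2.125 → r_n = 51.8 kips; interior l_c = 3.125 − 1.25 = 1.875 → r_n = 45.7 kips.
  R_n,bearing = 1·51.8 + 3·45.7 = 188.9 kips → 0.75 × 188.9 = 142 kips.
Bearing governs: 142 kips.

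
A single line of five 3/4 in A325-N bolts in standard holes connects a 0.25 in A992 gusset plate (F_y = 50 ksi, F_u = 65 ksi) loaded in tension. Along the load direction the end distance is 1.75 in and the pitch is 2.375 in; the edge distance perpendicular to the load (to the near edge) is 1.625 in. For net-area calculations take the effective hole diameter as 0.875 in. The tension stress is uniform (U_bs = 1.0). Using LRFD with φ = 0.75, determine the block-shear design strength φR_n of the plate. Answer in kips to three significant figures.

Shear plane L_v = 1.75 + 4·2.375 = 11.25 in; A_gv = 11.25 × 0.25 = 2.812 in².
A_nv = (11.25 − 4.5·0.875) × 0.25 = 1.828 in².
A_nt = (1.625 − 0.5·0.875) × 0.25 = 0.2969 in².
0.6 F_u A_nv = 71.3 kips; 0.6 F_y A_gv = 84.38 kips → shear rupture governs the shear term.
R_n = 71.3 + 1.0 × 65 × 0.2969 = 90.59 kips.
Design strength φR_n = 0.75 × 90.59 = 67.9 kips.

67.9 kips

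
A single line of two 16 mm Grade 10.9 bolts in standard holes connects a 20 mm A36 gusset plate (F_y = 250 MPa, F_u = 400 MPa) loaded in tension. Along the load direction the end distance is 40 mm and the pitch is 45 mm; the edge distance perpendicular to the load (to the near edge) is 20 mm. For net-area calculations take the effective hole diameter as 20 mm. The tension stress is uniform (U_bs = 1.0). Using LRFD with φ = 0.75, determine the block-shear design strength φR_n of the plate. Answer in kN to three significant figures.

251 kN

Shear plane L_v = 40 + 1·45 = 85 mm; A_gv = 85 × 20 = 1700 mm².
A_nv = (85 − 1.5·20) × 20 = 1100 mm².
A_nt = (20 − 0.5·20) × 20 = 200 mm².
0.6 F_u A_nv = 264 kN; 0.6 F_y A_gv = 255 kN → shear yielding governs the shear term.
R_n = 255 + 1.0 × 400 × 200 / 1000 = 335 kN.
Design strength φR_n = 0.75 × 335 = 251 kN.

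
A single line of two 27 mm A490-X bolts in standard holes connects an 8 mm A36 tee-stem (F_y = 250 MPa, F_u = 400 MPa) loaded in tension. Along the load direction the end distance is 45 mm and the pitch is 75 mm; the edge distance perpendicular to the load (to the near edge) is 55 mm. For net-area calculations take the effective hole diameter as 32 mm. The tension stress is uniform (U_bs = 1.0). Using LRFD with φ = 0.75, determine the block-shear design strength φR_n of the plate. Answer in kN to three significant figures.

197 kN

Shear plane L_v = 45 + 1·75 = 120 mm; A_gv = 120 × 8 = 960 mm².
A_nv = (120 − 1.5·32) × 8 = 576 mm².
A_nt = (55 − 0.5·32) × 8 = 312 mm².
0.6 F_u A_nv = 138.2 kN; 0.6 F_y A_gv = 144 kN → shear rupture governs the shear term.
R_n = 138.2 + 1.0 × 400 × 312 / 1000 = 263 kN.
Design strength φR_n = 0.75 × 263 = 197 kN.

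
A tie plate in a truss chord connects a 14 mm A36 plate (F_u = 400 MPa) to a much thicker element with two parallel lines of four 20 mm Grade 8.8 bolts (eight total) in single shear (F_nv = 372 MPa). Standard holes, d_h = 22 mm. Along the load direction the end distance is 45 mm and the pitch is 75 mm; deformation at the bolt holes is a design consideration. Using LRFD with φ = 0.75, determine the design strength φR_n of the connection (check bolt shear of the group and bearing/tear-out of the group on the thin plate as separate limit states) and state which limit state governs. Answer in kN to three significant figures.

701 kN (bolt shear governs)

Bolt shear: A_b = π·20²/4 = 314.2 mm²; R_n = 372 × 314.2 × 8 × 1 / 1000 = 934.9 kN → 0.75 × 934.9 = 701 kN.
Bearing (1.2 l_c t F_u ≤ 2.4 d t F_u): upper limit = 2.4·20·14·400 / 1000 = 268.8 kN.
  Edge l_c = 45 − 22/2 = 34 → r_n = 228.5 kN; interior l_c = 75 − 22 = 53 → r_n = 268.8 kN.
  R_n,bearing = 2·228.5 + 6·268.8 = 2070 kN → 0.75 × 2070 = 1550 kN.
Bolt shear governs: 701 kN.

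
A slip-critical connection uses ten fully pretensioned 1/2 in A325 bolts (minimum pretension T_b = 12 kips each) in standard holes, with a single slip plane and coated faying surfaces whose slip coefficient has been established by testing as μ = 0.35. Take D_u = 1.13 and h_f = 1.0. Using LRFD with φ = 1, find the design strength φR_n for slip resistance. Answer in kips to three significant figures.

47.5 kips

R_n = μ · D_u · h_f · T_b · n_s · n_b = 0.35 × 1.13 × 1.0 × 12 × 1 × 10 = 47.46 kips.
Design strength φR_n = 1 × 47.46 = 47.5 kips.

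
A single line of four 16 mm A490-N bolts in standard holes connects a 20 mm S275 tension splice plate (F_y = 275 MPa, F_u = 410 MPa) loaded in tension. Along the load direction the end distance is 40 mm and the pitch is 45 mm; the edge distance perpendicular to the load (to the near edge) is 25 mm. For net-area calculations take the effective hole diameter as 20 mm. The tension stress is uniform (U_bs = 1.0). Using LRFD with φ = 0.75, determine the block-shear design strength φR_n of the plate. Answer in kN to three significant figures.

480 kN

Shear plane L_v = 40 + 3·45 = 175 mm; A_gv = 175 × 20 = 3500 mm².
A_nv = (175 − 3.5·20) × 20 = 2100 mm².
A_nt = (25 − 0.5·20) × 20 = 300 mm².
0.6 F_u A_nv = 516.6 kN; 0.6 F_y A_gv = 577.5 kN → shear rupture governs the shear term.
R_n = 516.6 + 1.0 × 410 × 300 / 1000 = 639.6 kN.
Design strength φR_n = 0.75 × 639.6 = 480 kN.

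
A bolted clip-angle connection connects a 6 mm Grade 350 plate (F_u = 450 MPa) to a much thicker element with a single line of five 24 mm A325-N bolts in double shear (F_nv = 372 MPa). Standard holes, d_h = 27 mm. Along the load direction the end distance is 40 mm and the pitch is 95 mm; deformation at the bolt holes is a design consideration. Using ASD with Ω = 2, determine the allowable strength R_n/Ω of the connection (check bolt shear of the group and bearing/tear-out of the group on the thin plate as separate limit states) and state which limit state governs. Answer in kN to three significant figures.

Bolt shear: A_b = π·24²/4 = 452.4 mm²; R_n = 372 × 452.4 × 5 × 2 / 1000 = 1683 kN → 1683 / 2 = 841 kN.
Bearing (1.2 l_c t F_u ≤ 2.4 d t F_u): upper limit = 2.4·24·6·450 / 1000 = 155.5 kN.
  Edge l_c = 40 − 27/2 = 26.5 → r_n = 85.86 kN; interior l_c = 95 − 27 = 68 → r_n = 155.5 kN.
  R_n,bearing = 1·85.86 + 4·155.5 = 707.9 kN → 707.9 / 2 = 354 kN.
Bearing governs: 354 kN.

354 kN (bearing governs)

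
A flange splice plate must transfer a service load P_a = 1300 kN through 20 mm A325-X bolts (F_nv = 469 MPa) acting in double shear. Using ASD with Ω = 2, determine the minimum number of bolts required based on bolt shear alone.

A_b = π·20²/4 = 314.2 mm².
Per-bolt allowable strength R_n/Ω = 469 × 314.2 × 2 / 1000 / 2 = 147.3 kN.
n ≥ 1300 / 147.3 = 8.823 → use 9 bolts.

9 bolts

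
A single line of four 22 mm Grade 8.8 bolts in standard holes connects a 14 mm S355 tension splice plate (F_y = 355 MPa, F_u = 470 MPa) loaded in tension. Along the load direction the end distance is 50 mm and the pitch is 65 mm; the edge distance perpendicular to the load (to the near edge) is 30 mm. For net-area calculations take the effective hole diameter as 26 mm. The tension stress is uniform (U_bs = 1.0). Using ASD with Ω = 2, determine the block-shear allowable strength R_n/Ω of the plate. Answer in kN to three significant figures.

Shear plane L_v = 50 + 3·65 = 245 mm; A_gv = 245 × 14 = 3430 mm².
A_nv = (245 − 3.5·26) × 14 = 2156 mm².
A_nt = (30 − 0.5·26) × 14 = 238 mm².
0.6 F_u A_nv = 608 kN; 0.6 F_y A_gv = 730.6 kN → shear rupture governs the shear term.
R_n = 608 + 1.0 × 470 × 238 / 1000 = 719.9 kN.
Allowable strength R_n/Ω = 719.9 / 2 = 360 kN.

360 kN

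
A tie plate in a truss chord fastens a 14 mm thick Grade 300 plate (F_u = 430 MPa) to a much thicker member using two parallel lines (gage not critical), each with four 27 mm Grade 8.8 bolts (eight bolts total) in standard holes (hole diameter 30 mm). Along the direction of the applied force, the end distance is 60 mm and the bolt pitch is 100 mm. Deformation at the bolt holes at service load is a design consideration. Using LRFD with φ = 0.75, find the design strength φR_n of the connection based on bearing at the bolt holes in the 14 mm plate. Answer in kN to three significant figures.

Per bolt r_n = 1.2 l_c t F_u ≤ 2.4 d t F_u; upper limit = 2.4 × 27 × 14 × 430 / 1000 = 390.1 kN.
Edge bolt: l_c = 60 − 30/2 = 45 mm → 1.2 × 45 × 14 × 430 / 1000 = 325.1 → r_n = 325.1 kN.
Interior bolts: l_c = 100 − 30 = 70 mm → 1.2 × 70 × 14 × 430 / 1000 = 505.7 → r_n = 390.1 kN.
R_n = 2 × 325.1 + 6 × 390.1 = 2991 kN.
Design strength φR_n = 0.75 × 2991 = 2240 kN.

2240 kN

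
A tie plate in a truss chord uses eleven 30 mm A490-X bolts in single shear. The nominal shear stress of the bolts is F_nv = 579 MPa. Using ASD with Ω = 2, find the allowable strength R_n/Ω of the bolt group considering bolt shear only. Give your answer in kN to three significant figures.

2250 kN

A_b = π × 30² / 4 = 706.9 mm².
R_n = F_nv · A_b · n · n_s = 579 × 706.9 × 11 × 1 / 1000 = 4502 kN.
Allowable strength R_n/Ω = 4502 / 2 = 2250 kN.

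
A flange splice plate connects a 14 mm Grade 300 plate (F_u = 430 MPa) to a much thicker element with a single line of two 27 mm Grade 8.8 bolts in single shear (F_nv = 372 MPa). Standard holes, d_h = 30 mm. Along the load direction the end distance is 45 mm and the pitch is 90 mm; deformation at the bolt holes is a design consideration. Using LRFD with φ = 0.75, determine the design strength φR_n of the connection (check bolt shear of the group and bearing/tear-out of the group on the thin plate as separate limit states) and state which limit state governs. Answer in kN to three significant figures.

Bolt shear: A_b = π·27²/4 = 572.6 mm²; R_n = 372 × 572.6 × 2 × 1 / 1000 = 426 kN → 0.75 × 426 = 319 kN.
Bearing (1.2 l_c t F_u ≤ 2.4 d t F_u): upper limit = 2.4·27·14·430 / 1000 = 390.1 kN.
  Edge l_c = 45 − 30/2 = 30 → r_n = 216.7 kN; interior l_c = 90 − 30 = 60 → r_n = 390.1 kN.
  R_n,bearing = 1·216.7 + 1·390.1 = 606.8 kN → 0.75 × 606.8 = 455 kN.
Bolt shear governs: 319 kN.

319 kN (bolt shear governs)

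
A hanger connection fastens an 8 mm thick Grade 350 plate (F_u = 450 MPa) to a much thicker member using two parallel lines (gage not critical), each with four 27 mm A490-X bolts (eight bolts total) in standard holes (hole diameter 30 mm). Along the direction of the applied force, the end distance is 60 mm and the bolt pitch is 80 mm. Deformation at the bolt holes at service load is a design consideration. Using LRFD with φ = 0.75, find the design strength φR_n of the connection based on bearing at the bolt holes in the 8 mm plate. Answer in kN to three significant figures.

1260 kN

Per bolt r_n = 1.2 l_c t F_u ≤ 2.4 d t F_u; upper limit = 2.4 × 27 × 8 × 450 / 1000 = 233.3 kN.
Edge bolt: l_c = 60 − 30/2 = 45 mm → 1.2 × 45 × 8 × 450 / 1000 = 194.4 → r_n = 194.4 kN.
Interior bolts: l_c = 80 − 30 = 50 mm → 1.2 × 50 × 8 × 450 / 1000 = 216 → r_n = 216 kN.
R_n = 2 × 194.4 + 6 × 216 = 1685 kN.
Design strength φR_n = 0.75 × 1685 = 1260 kN.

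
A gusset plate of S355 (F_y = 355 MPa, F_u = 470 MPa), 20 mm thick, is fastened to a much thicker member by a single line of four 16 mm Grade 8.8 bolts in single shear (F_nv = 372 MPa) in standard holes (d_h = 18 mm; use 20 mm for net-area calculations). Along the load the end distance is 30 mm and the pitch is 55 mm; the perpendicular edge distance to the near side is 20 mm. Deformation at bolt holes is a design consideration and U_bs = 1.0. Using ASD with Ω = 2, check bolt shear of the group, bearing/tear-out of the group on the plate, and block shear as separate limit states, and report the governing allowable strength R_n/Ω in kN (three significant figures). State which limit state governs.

Bolt shear: A_b = π·16²/4 = 201.1 mm²; R_n = 372 × 201.1 × 4 × 1 / 1000 = 299.2 kN → 299.2 / 2 = 150 kN.
Bearing: edge l_c = 21, r_n = 236.9 kN; interior l_c = 37, r_n = 361 kN; R_n = 236.9 + 3·361 = 1320 kN → 660 kN.
Block shear: A_gv = 3900, A_nv = 2500, A_nt = 200 mm²; R_n = min(0.6F_uA_nv, 0.6F_yA_gv) + U_bs·F_u·A_nt = 799 kN → 400 kN.
Bolt shear governs: 150 kN.

150 kN (bolt shear governs)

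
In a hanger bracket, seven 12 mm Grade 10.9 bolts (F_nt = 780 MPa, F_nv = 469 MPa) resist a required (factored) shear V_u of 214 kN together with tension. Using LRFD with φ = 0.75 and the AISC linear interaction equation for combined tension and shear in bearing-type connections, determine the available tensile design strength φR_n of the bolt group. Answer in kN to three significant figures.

246 kN

A_b = π·12²/4 = 113.1 mm²; f_rv = 214 × 1000 / (7 × 113.1) = 270.3 MPa.
F'_nt = 1.3 F_nt − (F_nt / φF_nv) f_rv = 1.3·780 − (780/(0.75·469))·270.3 = 414.6 MPa, capped at F_nt → F'_nt = 414.6 MPa.
R_n = F'_nt · A_b · n = 414.6 × 113.1 × 7 / 1000 = 328.2 kN.
Design strength φR_n = 0.75 × 328.2 = 246 kN.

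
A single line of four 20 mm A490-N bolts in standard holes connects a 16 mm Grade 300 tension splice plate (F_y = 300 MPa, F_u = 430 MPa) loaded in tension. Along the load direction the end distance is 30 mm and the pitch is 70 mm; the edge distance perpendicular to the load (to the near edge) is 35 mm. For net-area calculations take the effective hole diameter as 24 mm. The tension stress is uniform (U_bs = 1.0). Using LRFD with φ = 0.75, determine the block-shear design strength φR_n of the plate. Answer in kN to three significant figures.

Shear plane L_v = 30 + 3·70 = 240 mm; A_gv = 240 × 16 = 3840 mm².
A_nv = (240 − 3.5·24) × 16 = 2496 mm².
A_nt = (35 − 0.5·24) × 16 = 368 mm².
0.6 F_u A_nv = 644 kN; 0.6 F_y A_gv = 691.2 kN → shear rupture governs the shear term.
R_n = 644 + 1.0 × 430 × 368 / 1000 = 802.2 kN.
Design strength φR_n = 0.75 × 802.2 = 602 kN.

602 kN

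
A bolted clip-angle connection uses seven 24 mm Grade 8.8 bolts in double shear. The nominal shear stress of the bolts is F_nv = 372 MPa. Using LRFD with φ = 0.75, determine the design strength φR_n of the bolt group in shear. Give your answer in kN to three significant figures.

A_b = π × 24² / 4 = 452.4 mm².
R_n = F_nv · A_b · n · n_s = 372 × 452.4 × 7 × 2 / 1000 = 2356 kN.
Design strength φR_n = 0.75 × 2356 = 1770 kN.

1770 kN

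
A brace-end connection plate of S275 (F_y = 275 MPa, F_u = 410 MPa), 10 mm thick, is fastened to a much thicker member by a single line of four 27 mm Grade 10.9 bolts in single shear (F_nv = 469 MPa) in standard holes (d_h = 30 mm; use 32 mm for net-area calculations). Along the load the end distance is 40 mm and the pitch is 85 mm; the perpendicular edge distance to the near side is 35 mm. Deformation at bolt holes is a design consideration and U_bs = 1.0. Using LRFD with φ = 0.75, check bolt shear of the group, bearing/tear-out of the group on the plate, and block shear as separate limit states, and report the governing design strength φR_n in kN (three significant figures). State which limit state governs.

396 kN (block shear governs)

Bolt shear: A_b = π·27²/4 = 572.6 mm²; R_n = 469 × 572.6 × 4 × 1 / 1000 = 1074 kN → 0.75 × 1074 = 806 kN.
Bearing: edge l_c = 25, r_n = 123 kN; interior l_c = 55, r_n = 265.7 kN; R_n = 123 + 3·265.7 = 920 kN → 690 kN.
Block shear: A_gv = 2950, A_nv = 1830, A_nt = 190 mm²; R_n = min(0.6F_uA_nv, 0.6F_yA_gv) + U_bs·F_u·A_nt = 528.1 kN → 396 kN.
Block shear governs: 396 kN.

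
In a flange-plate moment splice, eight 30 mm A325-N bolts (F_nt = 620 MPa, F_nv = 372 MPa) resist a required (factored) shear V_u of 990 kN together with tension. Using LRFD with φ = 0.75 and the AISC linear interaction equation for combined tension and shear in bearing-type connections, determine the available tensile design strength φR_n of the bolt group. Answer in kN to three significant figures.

1770 kN

A_b = π·30²/4 = 706.9 mm²; f_rv = 990 × 1000 / (8 × 706.9) = 175.1 MPa.
F'_nt = 1.3 F_nt − (F_nt / φF_nv) f_rv = 1.3·620 − (620/(0.75·372))·175.1 = 417 MPa, capped at F_nt → F'_nt = 417 MPa.
R_n = F'_nt · A_b · n = 417 × 706.9 × 8 / 1000 = 2358 kN.
Design strength φR_n = 0.75 × 2358 = 1770 kN.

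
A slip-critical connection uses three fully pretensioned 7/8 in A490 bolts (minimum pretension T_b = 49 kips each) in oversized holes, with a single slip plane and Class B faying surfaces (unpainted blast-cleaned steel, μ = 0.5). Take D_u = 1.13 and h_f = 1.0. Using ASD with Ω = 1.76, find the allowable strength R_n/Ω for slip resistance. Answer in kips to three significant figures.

R_n = μ · D_u · h_f · T_b · n_s · n_b = 0.5 × 1.13 × 1.0 × 49 × 1 × 3 = 83.05 kips.
Allowable strength R_n/Ω = 83.05 / 1.76 = 47.2 kips.

47.2 kips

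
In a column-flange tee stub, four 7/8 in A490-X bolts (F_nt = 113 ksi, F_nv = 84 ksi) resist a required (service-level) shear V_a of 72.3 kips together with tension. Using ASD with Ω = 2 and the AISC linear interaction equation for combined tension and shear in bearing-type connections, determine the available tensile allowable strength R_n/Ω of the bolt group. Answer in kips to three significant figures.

79.4 kips

A_b = π·0.875²/4 = 0.6013 in²; f_rv = 72.3 / (4 × 0.6013) = 30.06 ksi.
F'_nt = 1.3 F_nt − (Ω F_nt / F_nv) f_rv = 1.3·113 − (2·113/84)·30.06 = 66.03 ksi, capped at F_nt → F'_nt = 66.03 ksi.
R_n = F'_nt · A_b · n = 66.03 × 0.6013 × 4 = 158.8 kips.
Allowable strength R_n/Ω = 158.8 / 2 = 79.4 kips.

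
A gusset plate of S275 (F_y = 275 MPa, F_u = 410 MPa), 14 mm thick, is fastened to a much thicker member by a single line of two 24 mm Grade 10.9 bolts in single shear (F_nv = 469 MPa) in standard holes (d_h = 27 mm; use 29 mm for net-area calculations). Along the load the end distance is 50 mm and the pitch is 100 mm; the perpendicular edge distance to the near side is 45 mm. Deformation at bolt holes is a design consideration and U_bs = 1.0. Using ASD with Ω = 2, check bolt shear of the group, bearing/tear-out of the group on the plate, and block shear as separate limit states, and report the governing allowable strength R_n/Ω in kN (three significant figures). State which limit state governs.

Bolt shear: A_b = π·24²/4 = 452.4 mm²; R_n = 469 × 452.4 × 2 × 1 / 1000 = 424.3 kN → 424.3 / 2 = 212 kN.
Bearing: edge l_c = 36.5, r_n = 251.4 kN; interior l_c = 73, r_n = 330.6 kN; R_n = 251.4 + 1·330.6 = 582 kN → 291 kN.
Block shear: A_gv = 2100, A_nv = 1491, A_nt = 427 mm²; R_n = min(0.6F_uA_nv, 0.6F_yA_gv) + U_bs·F_u·A_nt = 521.6 kN → 261 kN.
Bolt shear governs: 212 kN.

212 kN (bolt shear governs)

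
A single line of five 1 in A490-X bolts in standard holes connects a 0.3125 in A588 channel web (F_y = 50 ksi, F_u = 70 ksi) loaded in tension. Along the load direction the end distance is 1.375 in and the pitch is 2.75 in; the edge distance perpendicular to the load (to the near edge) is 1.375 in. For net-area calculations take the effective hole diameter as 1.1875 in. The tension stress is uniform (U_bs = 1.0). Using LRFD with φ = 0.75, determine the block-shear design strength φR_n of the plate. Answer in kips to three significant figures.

82 kips

Shear plane L_v = 1.375 + 4·2.75 = 12.38 in; A_gv = 12.38 × 0.3125 = 3.867 in².
A_nv = (12.38 − 4.5·1.1875) × 0.3125 = 2.197 in².
A_nt = (1.375 − 0.5·1.1875) × 0.3125 = 0.2441 in².
0.6 F_u A_nv = 92.29 kips; 0.6 F_y A_gv = 116 kips → shear rupture governs the shear term.
R_n = 92.29 + 1.0 × 70 × 0.2441 = 109.4 kips.
Design strength φR_n = 0.75 × 109.4 = 82 kips.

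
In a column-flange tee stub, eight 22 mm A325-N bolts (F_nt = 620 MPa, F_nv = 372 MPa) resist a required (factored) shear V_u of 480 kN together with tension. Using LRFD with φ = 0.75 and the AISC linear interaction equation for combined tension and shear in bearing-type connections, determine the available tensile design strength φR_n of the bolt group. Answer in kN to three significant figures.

A_b = π·22²/4 = 380.1 mm²; f_rv = 480 × 1000 / (8 × 380.1) = 157.8 MPa.
F'_nt = 1.3 F_nt − (F_nt / φF_nv) f_rv = 1.3·620 − (620/(0.75·372))·157.8 = 455.2 MPa, capped at F_nt → F'_nt = 455.2 MPa.
R_n = F'_nt · A_b · n = 455.2 × 380.1 × 8 / 1000 = 1384 kN.
Design strength φR_n = 0.75 × 1384 = 1040 kN.

1040 kN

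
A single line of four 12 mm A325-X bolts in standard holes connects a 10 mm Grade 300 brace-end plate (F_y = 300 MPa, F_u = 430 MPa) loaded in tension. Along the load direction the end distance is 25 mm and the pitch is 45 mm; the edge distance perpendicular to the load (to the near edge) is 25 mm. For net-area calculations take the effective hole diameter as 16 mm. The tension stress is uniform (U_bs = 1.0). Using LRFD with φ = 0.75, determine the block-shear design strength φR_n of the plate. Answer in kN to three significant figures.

Shear plane L_v = 25 + 3·45 = 160 mm; A_gv = 160 × 10 = 1600 mm².
A_nv = (160 − 3.5·16) × 10 = 1040 mm².
A_nt = (25 − 0.5·16) × 10 = 170 mm².
0.6 F_u A_nv = 268.3 kN; 0.6 F_y A_gv = 288 kN → shear rupture governs the shear term.
R_n = 268.3 + 1.0 × 430 × 170 / 1000 = 341.4 kN.
Design strength φR_n = 0.75 × 341.4 = 256 kN.

256 kN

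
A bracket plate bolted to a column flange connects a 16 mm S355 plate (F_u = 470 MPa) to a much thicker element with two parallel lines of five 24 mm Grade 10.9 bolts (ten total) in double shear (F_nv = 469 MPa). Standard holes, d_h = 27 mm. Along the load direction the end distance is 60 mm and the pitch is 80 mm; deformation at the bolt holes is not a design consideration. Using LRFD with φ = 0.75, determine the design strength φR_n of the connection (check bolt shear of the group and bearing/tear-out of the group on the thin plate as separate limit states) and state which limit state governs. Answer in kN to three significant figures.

Bolt shear: A_b = π·24²/4 = 452.4 mm²; R_n = 469 × 452.4 × 10 × 2 / 1000 = 4243 kN → 0.75 × 4243 = 3180 kN.
Bearing (1.5 l_c t F_u ≤ 3.0 d t F_u): upper limit = 3.0·24·16·470 / 1000 = 541.4 kN.
  Edge l_c = 60 − 27/2 = 46.5 → r_n = 524.5 kN; interior l_c = 80 − 27 = 53 → r_n = 541.4 kN.
  R_n,bearing = 2·524.5 + 8·541.4 = 5381 kN → 0.75 × 5381 = 4040 kN.
Bolt shear governs: 3180 kN.

3180 kN (bolt shear governs)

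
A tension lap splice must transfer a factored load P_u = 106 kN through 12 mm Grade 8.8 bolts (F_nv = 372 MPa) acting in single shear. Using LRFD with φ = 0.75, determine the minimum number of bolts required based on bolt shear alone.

4 bolts

A_b = π·12²/4 = 113.1 mm².
Per-bolt design strength φR_n = 0.75 × 372 × 113.1 × 1 / 1000 = 31.55 kN.
n ≥ 106 / 31.55 = 3.359 → use 4 bolts.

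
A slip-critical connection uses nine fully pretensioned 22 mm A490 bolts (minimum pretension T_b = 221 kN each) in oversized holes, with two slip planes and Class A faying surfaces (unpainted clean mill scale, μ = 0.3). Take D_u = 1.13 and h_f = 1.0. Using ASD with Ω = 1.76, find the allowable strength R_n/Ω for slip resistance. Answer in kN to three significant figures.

R_n = μ · D_u · h_f · T_b · n_s · n_b = 0.3 × 1.13 × 1.0 × 221 × 2 × 9 = 1349 kN.
Allowable strength R_n/Ω = 1349 / 1.76 = 766 kN.

766 kN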